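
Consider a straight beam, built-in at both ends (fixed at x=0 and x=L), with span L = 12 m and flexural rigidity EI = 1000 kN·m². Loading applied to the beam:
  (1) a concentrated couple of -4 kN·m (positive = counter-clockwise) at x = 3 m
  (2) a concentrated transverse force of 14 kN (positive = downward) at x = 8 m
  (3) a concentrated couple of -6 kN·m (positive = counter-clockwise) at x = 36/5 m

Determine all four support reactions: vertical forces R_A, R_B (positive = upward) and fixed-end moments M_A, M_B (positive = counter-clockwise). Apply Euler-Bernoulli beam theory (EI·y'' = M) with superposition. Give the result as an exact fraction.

Load 1 — applied couple M₀=-4 kN·m at a=3 m (b=L-a=9):
  R_A = 6M₀ab/L³ = 6·(-4)·3·9/12³ = -3/8 kN
  M_A = M₀b(2a-b)/L² = (-4)·9·(2·3-9)/12² = 3/4 kN·m
  R_B = -6M₀ab/L³ = -6·(-4)·3·9/12³ = 3/8 kN
  M_B = M₀a(2b-a)/L² = (-4)·3·(2·9-3)/12² = -5/4 kN·m
Load 2 — point force P=14 kN at a=8 m (b=L-a=4):
  R_A = Pb²(3a+b)/L³ = 14·4²·(3·8+4)/12³ = 98/27 kN
  M_A = Pab²/L² = 14·8·4²/12² = 112/9 kN·m
  R_B = Pa²(a+3b)/L³ = 14·8²·(8+3·4)/12³ = 280/27 kN
  M_B = -Pa²b/L² = -14·8²·4/12² = -224/9 kN·m
Load 3 — applied couple M₀=-6 kN·m at a=36/5 m (b=L-a=24/5):
  R_A = 6M₀ab/L³ = 6·(-6)·(36/5)·(24/5)/12³ = -18/25 kN
  M_A = M₀b(2a-b)/L² = (-6)·(24/5)·(2·(36/5)-(24/5))/12² = -48/25 kN·m
  R_B = -6M₀ab/L³ = -6·(-6)·(36/5)·(24/5)/12³ = 18/25 kN
  M_B = M₀a(2b-a)/L² = (-6)·(36/5)·(2·(24/5)-(36/5))/12² = -18/25 kN·m
Superposition: R_A = 13687/5400 kN, M_A = 10147/900 kN·m, R_B = 61913/5400 kN, M_B = -24173/900 kN·m

R_A = 13687/5400 kN, M_A = 10147/900 kN·m, R_B = 61913/5400 kN, M_B = -24173/900 kN·m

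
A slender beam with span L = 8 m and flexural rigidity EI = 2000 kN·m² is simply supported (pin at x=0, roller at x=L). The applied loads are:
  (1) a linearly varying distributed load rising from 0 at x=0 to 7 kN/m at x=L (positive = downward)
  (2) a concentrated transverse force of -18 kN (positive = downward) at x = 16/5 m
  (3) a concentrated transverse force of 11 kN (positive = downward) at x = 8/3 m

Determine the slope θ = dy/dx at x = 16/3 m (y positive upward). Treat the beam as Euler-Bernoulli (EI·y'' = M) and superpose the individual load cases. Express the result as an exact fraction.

θ(16/3) = 31078/3796875 rad

Load 1 — triangular load w₀=7 kN/m (0→w₀ over full span):
  θ_1 = -w₀(7L⁴-30L²x²+15x⁴)/(360LEI) = -7·(7·8⁴-30·8²·(16/3)²+15·(16/3)⁴)/(360·8·2000) = 2548/151875 rad
Load 2 — point force P=-18 kN at a=16/5 m (b=L-a=24/5):
  θ_2 = -Pa(2L²-6Lx+3x²+a²)/(6LEI)  [x>a] = -(-18)·(16/5)·(2·8²-6·8·(16/3)+3·(16/3)²+(16/5)²)/(6·8·2000) = -304/15625 rad
Load 3 — point force P=11 kN at a=8/3 m (b=L-a=16/3):
  θ_3 = -Pa(2L²-6Lx+3x²+a²)/(6LEI)  [x>a] = -11·(8/3)·(2·8²-6·8·(16/3)+3·(16/3)²+(8/3)²)/(6·8·2000) = 22/2025 rad
Superposition: θ = Σ θ_i = 31078/3796875 rad ≈ 0.008185 rad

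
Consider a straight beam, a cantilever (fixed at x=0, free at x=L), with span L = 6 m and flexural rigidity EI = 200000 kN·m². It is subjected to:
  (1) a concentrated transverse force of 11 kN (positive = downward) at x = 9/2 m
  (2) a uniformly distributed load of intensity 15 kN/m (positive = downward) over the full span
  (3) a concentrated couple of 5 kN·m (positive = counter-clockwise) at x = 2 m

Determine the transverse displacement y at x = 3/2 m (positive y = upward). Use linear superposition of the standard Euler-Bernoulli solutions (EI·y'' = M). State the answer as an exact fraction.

Load 1 — point force P=11 kN at a=9/2 m (b=L-a=3/2):
  y_1 = -Px²(3a-x)/(6EI)  [x≤a] = -11·(3/2)²·(3·(9/2)-(3/2))/(6·200000) = -99/400000 m
Load 2 — uniform load w=15 kN/m over full span:
  y_2 = -wx²(x²-4Lx+6L²)/(24EI) = -15·(3/2)²·((3/2)²-4·6·(3/2)+6·6²)/(24·200000) = -6561/5120000 m
Load 3 — applied couple M₀=5 kN·m at a=2 m (b=L-a=4):
  y_3 = M₀x²/(2EI)  [x≤a] = 5·(3/2)²/(2·200000) = 9/320000 m
Superposition: y = Σ y_i = -38421/25600000 m ≈ -0.001501 m

y(3/2) = -38421/25600000 m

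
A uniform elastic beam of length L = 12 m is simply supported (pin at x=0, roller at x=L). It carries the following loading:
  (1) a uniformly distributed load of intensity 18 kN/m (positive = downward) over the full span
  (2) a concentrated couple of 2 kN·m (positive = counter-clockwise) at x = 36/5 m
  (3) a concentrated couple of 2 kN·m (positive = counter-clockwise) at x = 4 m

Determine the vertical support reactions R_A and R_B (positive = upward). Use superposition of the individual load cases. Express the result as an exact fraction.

R_A = 325/3 kN, R_B = 323/3 kN

Load 1 — uniform load w=18 kN/m over full span:
  R_A = wL/2 = 18·12/2 = 108 kN
  R_B = wL/2 = 18·12/2 = 108 kN
Load 2 — applied couple M₀=2 kN·m at a=36/5 m (b=L-a=24/5):
  R_A = M₀/L = 2/12 = 1/6 kN
  R_B = -M₀/L = -2/12 = -1/6 kN
Load 3 — applied couple M₀=2 kN·m at a=4 m (b=L-a=8):
  R_A = M₀/L = 2/12 = 1/6 kN
  R_B = -M₀/L = -2/12 = -1/6 kN
Superposition: R_A = 325/3 kN, R_B = 323/3 kN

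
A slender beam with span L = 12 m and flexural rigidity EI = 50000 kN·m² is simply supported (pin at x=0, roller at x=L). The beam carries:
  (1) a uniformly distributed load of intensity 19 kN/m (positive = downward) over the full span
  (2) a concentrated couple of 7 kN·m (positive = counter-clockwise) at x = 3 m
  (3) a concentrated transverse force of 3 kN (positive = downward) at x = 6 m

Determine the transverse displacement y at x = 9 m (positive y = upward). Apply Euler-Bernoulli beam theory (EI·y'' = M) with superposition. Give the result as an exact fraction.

Load 1 — uniform load w=19 kN/m over full span:
  y_1 = -wx(L³-2Lx²+x³)/(24EI) = -19·9·(12³-2·12·9²+9³)/(24·50000) = -29241/400000 m
Load 2 — applied couple M₀=7 kN·m at a=3 m (b=L-a=9):
  y_2 = (M₀x³/(6L)-M₀(x-a)²/2+C₁x)/EI  [x>a] with C₁=M₀(3b²-L²)/(6L)=77/8 = (7·9³/(6·12)-7·(9-3)²/2+(77/8)·9)/50000 = 63/100000 m
Load 3 — point force P=3 kN at a=6 m (b=L-a=6):
  y_3 = -Pa(L-x)(2Lx-a²-x²)/(6LEI)  [x>a] = -3·6·(12-9)·(2·12·9-6²-9²)/(6·12·50000) = -297/200000 m
Superposition: y = Σ y_i = -29583/400000 m ≈ -0.073957 m

y(9) = -29583/400000 m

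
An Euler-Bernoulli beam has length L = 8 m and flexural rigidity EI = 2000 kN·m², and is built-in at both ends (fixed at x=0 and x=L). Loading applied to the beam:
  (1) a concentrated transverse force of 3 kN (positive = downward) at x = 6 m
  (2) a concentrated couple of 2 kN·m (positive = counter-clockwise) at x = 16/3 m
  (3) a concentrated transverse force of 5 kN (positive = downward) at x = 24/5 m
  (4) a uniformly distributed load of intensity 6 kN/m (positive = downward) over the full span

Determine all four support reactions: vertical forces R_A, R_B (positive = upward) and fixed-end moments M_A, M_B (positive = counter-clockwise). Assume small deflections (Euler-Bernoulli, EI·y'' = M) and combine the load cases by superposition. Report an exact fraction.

R_A = 63749/2400 kN, M_A = 22579/600 kN·m, R_B = 70651/2400 kN, M_B = -8227/200 kN·m

Load 1 — point force P=3 kN at a=6 m (b=L-a=2):
  R_A = Pb²(3a+b)/L³ = 3·2²·(3·6+2)/8³ = 15/32 kN
  M_A = Pab²/L² = 3·6·2²/8² = 9/8 kN·m
  R_B = Pa²(a+3b)/L³ = 3·6²·(6+3·2)/8³ = 81/32 kN
  M_B = -Pa²b/L² = -3·6²·2/8² = -27/8 kN·m
Load 2 — applied couple M₀=2 kN·m at a=16/3 m (b=L-a=8/3):
  R_A = 6M₀ab/L³ = 6·2·(16/3)·(8/3)/8³ = 1/3 kN
  M_A = M₀b(2a-b)/L² = 2·(8/3)·(2·(16/3)-(8/3))/8² = 2/3 kN·m
  R_B = -6M₀ab/L³ = -6·2·(16/3)·(8/3)/8³ = -1/3 kN
  M_B = M₀a(2b-a)/L² = 2·(16/3)·(2·(8/3)-(16/3))/8² = 0 kN·m
Load 3 — point force P=5 kN at a=24/5 m (b=L-a=16/5):
  R_A = Pb²(3a+b)/L³ = 5·(16/5)²·(3·(24/5)+(16/5))/8³ = 44/25 kN
  M_A = Pab²/L² = 5·(24/5)·(16/5)²/8² = 96/25 kN·m
  R_B = Pa²(a+3b)/L³ = 5·(24/5)²·((24/5)+3·(16/5))/8³ = 81/25 kN
  M_B = -Pa²b/L² = -5·(24/5)²·(16/5)/8² = -144/25 kN·m
Load 4 — uniform load w=6 kN/m over full span:
  R_A = wL/2 = 6·8/2 = 24 kN
  M_A = wL²/12 = 6·8²/12 = 32 kN·m
  R_B = wL/2 = 6·8/2 = 24 kN
  M_B = -wL²/12 = -6·8²/12 = -32 kN·m
Superposition: R_A = 63749/2400 kN, M_A = 22579/600 kN·m, R_B = 70651/2400 kN, M_B = -8227/200 kN·m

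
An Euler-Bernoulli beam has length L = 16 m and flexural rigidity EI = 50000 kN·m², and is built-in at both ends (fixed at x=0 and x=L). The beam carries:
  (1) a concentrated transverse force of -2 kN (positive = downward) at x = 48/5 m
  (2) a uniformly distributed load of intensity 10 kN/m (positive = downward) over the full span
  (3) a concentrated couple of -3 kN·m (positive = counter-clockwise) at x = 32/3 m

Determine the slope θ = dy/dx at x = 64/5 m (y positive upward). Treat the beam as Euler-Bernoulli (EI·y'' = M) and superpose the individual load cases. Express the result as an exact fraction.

θ(64/5) = 62166/9765625 rad

Load 1 — point force P=-2 kN at a=48/5 m (b=L-a=32/5):
  θ_1 = Pa²(L-x)(2bL-(3b+a)(L-x))/(2L³EI)  [x>a] = (-2)·(48/5)²·(16-(64/5))·(2·(32/5)·16-(3·(32/5)+(48/5))·(16-(64/5)))/(2·16³·50000) = -1584/9765625 rad
Load 2 — uniform load w=10 kN/m over full span:
  θ_2 = -wx(L-x)(L-2x)/(12EI) = -10·(64/5)·(16-(64/5))·(16-2·(64/5))/(12·50000) = 512/78125 rad
Load 3 — applied couple M₀=-3 kN·m at a=32/3 m (b=L-a=16/3):
  θ_3 = (R_Ax²/2 - M_Ax - M₀(x-a))/EI  [x>a] with R_A=-1/4, M_A=-1 = ((-1/4)·(64/5)²/2 - (-1)·(64/5) - (-3)·((64/5)-(32/3)))/50000 = -2/78125 rad
Superposition: θ = Σ θ_i = 62166/9765625 rad ≈ 0.006366 rad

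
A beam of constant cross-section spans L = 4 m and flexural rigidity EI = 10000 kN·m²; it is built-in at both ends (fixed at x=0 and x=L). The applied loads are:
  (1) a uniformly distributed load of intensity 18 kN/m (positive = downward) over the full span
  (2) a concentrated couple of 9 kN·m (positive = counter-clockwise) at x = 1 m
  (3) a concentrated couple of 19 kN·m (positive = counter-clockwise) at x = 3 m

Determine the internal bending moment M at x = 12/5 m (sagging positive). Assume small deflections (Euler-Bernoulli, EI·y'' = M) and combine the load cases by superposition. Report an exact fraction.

Load 1 — uniform load w=18 kN/m over full span:
  M_1 = wLx/2 - wL²/12 - wx²/2 = 18·4·(12/5)/2 - 18·4²/12 - 18·(12/5)²/2 = 264/25 kN·m
Load 2 — applied couple M₀=9 kN·m at a=1 m (b=L-a=3):
  M_2 = R_Ax - M_A - M₀  [x>a] with R_A=81/32, M_A=-27/16 = (81/32)·(12/5) - (-27/16) - 9 = -99/80 kN·m
Load 3 — applied couple M₀=19 kN·m at a=3 m (b=L-a=1):
  M_3 = R_Ax - M_A  [x≤a] with R_A=171/32, M_A=95/16 = (171/32)·(12/5) - (95/16) = 551/80 kN·m
Superposition: M = Σ M_i = 1621/100 kN·m ≈ 16.210000 kN·m

M(12/5) = 1621/100 kN·m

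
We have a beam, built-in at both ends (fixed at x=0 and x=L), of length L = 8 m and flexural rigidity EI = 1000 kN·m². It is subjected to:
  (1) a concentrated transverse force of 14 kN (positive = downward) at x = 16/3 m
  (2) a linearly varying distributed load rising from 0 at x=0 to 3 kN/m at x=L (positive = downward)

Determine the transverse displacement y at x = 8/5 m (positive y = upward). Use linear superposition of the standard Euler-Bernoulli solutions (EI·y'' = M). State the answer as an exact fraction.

Load 1 — point force P=14 kN at a=16/3 m (b=L-a=8/3):
  y_1 = -Pb²x²(3aL-(3a+b)x)/(6L³EI)  [x≤a] = -14·(8/3)²·(8/5)²·(3·(16/3)·8-(3·(16/3)+(8/3))·(8/5))/(6·8³·1000) = -10304/1265625 m
Load 2 — triangular load w₀=3 kN/m (0→w₀ over full span):
  y_2 = -w₀x²(L-x)²(x+2L)/(120LEI) = -3·(8/5)²·(8-(8/5))²·((8/5)+2·8)/(120·8·1000) = -11264/1953125 m
Superposition: y = Σ y_i = -2200384/158203125 m ≈ -0.013909 m

y(8/5) = -2200384/158203125 m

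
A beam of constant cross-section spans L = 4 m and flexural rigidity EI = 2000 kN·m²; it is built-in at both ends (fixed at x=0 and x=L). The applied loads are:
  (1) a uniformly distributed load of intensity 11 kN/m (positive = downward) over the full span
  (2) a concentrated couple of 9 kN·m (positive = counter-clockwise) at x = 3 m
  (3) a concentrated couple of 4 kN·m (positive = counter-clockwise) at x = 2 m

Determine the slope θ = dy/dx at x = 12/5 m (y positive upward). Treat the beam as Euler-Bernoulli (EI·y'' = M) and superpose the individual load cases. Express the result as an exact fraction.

Load 1 — uniform load w=11 kN/m over full span:
  θ_1 = -wx(L-x)(L-2x)/(12EI) = -11·(12/5)·(4-(12/5))·(4-2·(12/5))/(12·2000) = 22/15625 rad
Load 2 — applied couple M₀=9 kN·m at a=3 m (b=L-a=1):
  θ_2 = (R_Ax²/2 - M_Ax)/EI  [x≤a] with R_A=81/32, M_A=45/16 = ((81/32)·(12/5)²/2 - (45/16)·(12/5))/2000 = 27/100000 rad
Load 3 — applied couple M₀=4 kN·m at a=2 m (b=L-a=2):
  θ_3 = (R_Ax²/2 - M_Ax - M₀(x-a))/EI  [x>a] with R_A=3/2, M_A=1 = ((3/2)·(12/5)²/2 - 1·(12/5) - 4·((12/5)-2))/2000 = 1/6250 rad
Superposition: θ = Σ θ_i = 919/500000 rad ≈ 0.001838 rad

θ(12/5) = 919/500000 rad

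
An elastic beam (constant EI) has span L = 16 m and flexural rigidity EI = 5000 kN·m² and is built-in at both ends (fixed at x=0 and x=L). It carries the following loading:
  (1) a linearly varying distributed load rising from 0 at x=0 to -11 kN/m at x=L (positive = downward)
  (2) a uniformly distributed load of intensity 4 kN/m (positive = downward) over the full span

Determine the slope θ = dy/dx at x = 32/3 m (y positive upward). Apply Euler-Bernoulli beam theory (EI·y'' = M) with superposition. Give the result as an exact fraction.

θ(32/3) = -4352/759375 rad

Load 1 — triangular load w₀=-11 kN/m (0→w₀ over full span):
  θ_1 = -w₀(2x(L-x)(L-2x)(x+2L)+x²(L-x)²)/(120LEI) = -(-11)·(2·(32/3)·(16-(32/3))·(16-2·(32/3))·((32/3)+2·16)+(32/3)²·(16-(32/3))²)/(120·16·5000) = -19712/759375 rad
Load 2 — uniform load w=4 kN/m over full span:
  θ_2 = -wx(L-x)(L-2x)/(12EI) = -4·(32/3)·(16-(32/3))·(16-2·(32/3))/(12·5000) = 1024/50625 rad
Superposition: θ = Σ θ_i = -4352/759375 rad ≈ -0.005731 rad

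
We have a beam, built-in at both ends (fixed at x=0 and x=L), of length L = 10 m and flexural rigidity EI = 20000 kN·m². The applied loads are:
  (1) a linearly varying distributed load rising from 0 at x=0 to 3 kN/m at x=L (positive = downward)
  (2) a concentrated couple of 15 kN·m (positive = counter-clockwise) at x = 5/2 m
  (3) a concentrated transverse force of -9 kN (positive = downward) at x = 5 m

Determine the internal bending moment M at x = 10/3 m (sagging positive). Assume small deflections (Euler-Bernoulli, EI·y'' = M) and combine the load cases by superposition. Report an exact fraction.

Load 1 — triangular load w₀=3 kN/m (0→w₀ over full span):
  M_1 = 3w₀Lx/20 - w₀L²/30 - w₀x³/(6L) = 3·3·10·(10/3)/20 - 3·10²/30 - 3·(10/3)³/(6·10) = 85/27 kN·m
Load 2 — applied couple M₀=15 kN·m at a=5/2 m (b=L-a=15/2):
  M_2 = R_Ax - M_A - M₀  [x>a] with R_A=27/16, M_A=-45/16 = (27/16)·(10/3) - (-45/16) - 15 = -105/16 kN·m
Load 3 — point force P=-9 kN at a=5 m (b=L-a=5):
  M_3 = Pb²(3a+b)x/L³ - Pab²/L²  [x≤a] = (-9)·5²·(3·5+5)·(10/3)/10³ - (-9)·5·5²/10² = -15/4 kN·m
Superposition: M = Σ M_i = -3095/432 kN·m ≈ -7.164352 kN·m

M(10/3) = -3095/432 kN·m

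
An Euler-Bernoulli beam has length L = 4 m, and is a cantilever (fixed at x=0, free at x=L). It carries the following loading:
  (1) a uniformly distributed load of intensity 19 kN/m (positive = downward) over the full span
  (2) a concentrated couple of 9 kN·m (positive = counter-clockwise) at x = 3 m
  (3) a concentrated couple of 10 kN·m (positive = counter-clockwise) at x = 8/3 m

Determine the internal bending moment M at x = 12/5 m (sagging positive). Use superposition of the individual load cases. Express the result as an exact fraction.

Load 1 — uniform load w=19 kN/m over full span:
  M_1 = -w(L-x)²/2 = -19·(4-(12/5))²/2 = -608/25 kN·m
Load 2 — applied couple M₀=9 kN·m at a=3 m (b=L-a=1):
  M_2 = M₀  [x≤a] = 9 = 9 kN·m
Load 3 — applied couple M₀=10 kN·m at a=8/3 m (b=L-a=4/3):
  M_3 = M₀  [x≤a] = 10 = 10 kN·m
Superposition: M = Σ M_i = -133/25 kN·m ≈ -5.320000 kN·m

M(12/5) = -133/25 kN·m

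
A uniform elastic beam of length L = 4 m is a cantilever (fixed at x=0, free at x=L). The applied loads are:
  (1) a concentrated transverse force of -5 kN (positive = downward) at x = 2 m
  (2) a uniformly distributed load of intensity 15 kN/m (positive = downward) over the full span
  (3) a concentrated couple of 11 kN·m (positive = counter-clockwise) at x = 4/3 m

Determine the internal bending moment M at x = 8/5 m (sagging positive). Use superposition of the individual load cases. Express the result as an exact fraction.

M(8/5) = -206/5 kN·m

Load 1 — point force P=-5 kN at a=2 m (b=L-a=2):
  M_1 = -P(a-x)  [x≤a] = -(-5)·(2-(8/5)) = 2 kN·m
Load 2 — uniform load w=15 kN/m over full span:
  M_2 = -w(L-x)²/2 = -15·(4-(8/5))²/2 = -216/5 kN·m
Load 3 — applied couple M₀=11 kN·m at a=4/3 m (b=L-a=8/3):
  M_3 = 0  [x>a] = 0 kN·m
Superposition: M = Σ M_i = -206/5 kN·m ≈ -41.200000 kN·m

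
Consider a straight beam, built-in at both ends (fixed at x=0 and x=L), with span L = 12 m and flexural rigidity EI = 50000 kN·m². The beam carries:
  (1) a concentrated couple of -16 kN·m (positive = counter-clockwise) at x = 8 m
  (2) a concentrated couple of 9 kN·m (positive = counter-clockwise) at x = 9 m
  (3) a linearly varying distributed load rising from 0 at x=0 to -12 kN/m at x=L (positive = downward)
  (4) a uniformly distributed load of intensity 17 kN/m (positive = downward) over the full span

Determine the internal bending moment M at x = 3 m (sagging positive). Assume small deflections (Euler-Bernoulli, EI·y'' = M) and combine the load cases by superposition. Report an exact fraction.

Load 1 — applied couple M₀=-16 kN·m at a=8 m (b=L-a=4):
  M_1 = R_Ax - M_A  [x≤a] with R_A=-16/9, M_A=-16/3 = (-16/9)·3 - (-16/3) = 0 kN·m
Load 2 — applied couple M₀=9 kN·m at a=9 m (b=L-a=3):
  M_2 = R_Ax - M_A  [x≤a] with R_A=27/32, M_A=45/16 = (27/32)·3 - (45/16) = -9/32 kN·m
Load 3 — triangular load w₀=-12 kN/m (0→w₀ over full span):
  M_3 = 3w₀Lx/20 - w₀L²/30 - w₀x³/(6L) = 3·(-12)·12·3/20 - (-12)·12²/30 - (-12)·3³/(6·12) = -27/10 kN·m
Load 4 — uniform load w=17 kN/m over full span:
  M_4 = wLx/2 - wL²/12 - wx²/2 = 17·12·3/2 - 17·12²/12 - 17·3²/2 = 51/2 kN·m
Superposition: M = Σ M_i = 3603/160 kN·m ≈ 22.518750 kN·m

M(3) = 3603/160 kN·m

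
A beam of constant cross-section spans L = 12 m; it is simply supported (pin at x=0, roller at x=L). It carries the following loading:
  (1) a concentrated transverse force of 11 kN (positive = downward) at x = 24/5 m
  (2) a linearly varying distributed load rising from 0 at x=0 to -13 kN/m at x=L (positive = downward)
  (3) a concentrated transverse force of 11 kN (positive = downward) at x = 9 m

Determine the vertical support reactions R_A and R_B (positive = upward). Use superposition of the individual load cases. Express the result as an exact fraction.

R_A = -333/20 kN, R_B = -787/20 kN

Load 1 — point force P=11 kN at a=24/5 m (b=L-a=36/5):
  R_A = Pb/L = 11·(36/5)/12 = 33/5 kN
  R_B = Pa/L = 11·(24/5)/12 = 22/5 kN
Load 2 — triangular load w₀=-13 kN/m (0→w₀ over full span):
  R_A = w₀L/6 = (-13)·12/6 = -26 kN
  R_B = w₀L/3 = (-13)·12/3 = -52 kN
Load 3 — point force P=11 kN at a=9 m (b=L-a=3):
  R_A = Pb/L = 11·3/12 = 11/4 kN
  R_B = Pa/L = 11·9/12 = 33/4 kN
Superposition: R_A = -333/20 kN, R_B = -787/20 kN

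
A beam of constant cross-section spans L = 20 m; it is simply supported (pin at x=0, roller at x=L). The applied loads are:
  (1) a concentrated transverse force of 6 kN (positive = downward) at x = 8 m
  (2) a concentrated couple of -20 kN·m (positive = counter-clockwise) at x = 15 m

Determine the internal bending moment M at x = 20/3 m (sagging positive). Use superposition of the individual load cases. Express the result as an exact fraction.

Load 1 — point force P=6 kN at a=8 m (b=L-a=12):
  M_1 = Pbx/L  [x≤a] = 6·12·(20/3)/20 = 24 kN·m
Load 2 — applied couple M₀=-20 kN·m at a=15 m (b=L-a=5):
  M_2 = M₀x/L  [x≤a] = (-20)·(20/3)/20 = -20/3 kN·m
Superposition: M = Σ M_i = 52/3 kN·m ≈ 17.333333 kN·m

M(20/3) = 52/3 kN·m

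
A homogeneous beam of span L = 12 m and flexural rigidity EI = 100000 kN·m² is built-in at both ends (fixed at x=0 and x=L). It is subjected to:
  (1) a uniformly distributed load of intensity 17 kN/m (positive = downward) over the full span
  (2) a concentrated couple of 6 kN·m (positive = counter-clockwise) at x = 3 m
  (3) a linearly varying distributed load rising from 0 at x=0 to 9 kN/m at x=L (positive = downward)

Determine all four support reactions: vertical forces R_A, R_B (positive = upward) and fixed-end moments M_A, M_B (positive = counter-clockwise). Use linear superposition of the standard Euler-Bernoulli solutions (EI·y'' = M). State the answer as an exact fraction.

R_A = 9501/80 kN, M_A = 9843/40 kN·m, R_B = 11139/80 kN, M_B = -10677/40 kN·m

Load 1 — uniform load w=17 kN/m over full span:
  R_A = wL/2 = 17·12/2 = 102 kN
  M_A = wL²/12 = 17·12²/12 = 204 kN·m
  R_B = wL/2 = 17·12/2 = 102 kN
  M_B = -wL²/12 = -17·12²/12 = -204 kN·m
Load 2 — applied couple M₀=6 kN·m at a=3 m (b=L-a=9):
  R_A = 6M₀ab/L³ = 6·6·3·9/12³ = 9/16 kN
  M_A = M₀b(2a-b)/L² = 6·9·(2·3-9)/12² = -9/8 kN·m
  R_B = -6M₀ab/L³ = -6·6·3·9/12³ = -9/16 kN
  M_B = M₀a(2b-a)/L² = 6·3·(2·9-3)/12² = 15/8 kN·m
Load 3 — triangular load w₀=9 kN/m (0→w₀ over full span):
  R_A = 3w₀L/20 = 3·9·12/20 = 81/5 kN
  M_A = w₀L²/30 = 9·12²/30 = 216/5 kN·m
  R_B = 7w₀L/20 = 7·9·12/20 = 189/5 kN
  M_B = -w₀L²/20 = -9·12²/20 = -324/5 kN·m
Superposition: R_A = 9501/80 kN, M_A = 9843/40 kN·m, R_B = 11139/80 kN, M_B = -10677/40 kN·m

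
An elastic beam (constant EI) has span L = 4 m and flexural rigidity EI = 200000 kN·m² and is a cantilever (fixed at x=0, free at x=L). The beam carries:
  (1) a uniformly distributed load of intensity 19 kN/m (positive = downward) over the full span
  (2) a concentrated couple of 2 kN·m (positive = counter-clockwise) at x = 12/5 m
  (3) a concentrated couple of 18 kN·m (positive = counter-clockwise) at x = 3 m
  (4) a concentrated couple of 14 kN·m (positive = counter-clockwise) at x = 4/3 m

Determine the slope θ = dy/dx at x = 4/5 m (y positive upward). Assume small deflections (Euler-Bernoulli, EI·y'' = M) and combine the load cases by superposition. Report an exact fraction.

θ(4/5) = -3361/9375000 rad

Load 1 — uniform load w=19 kN/m over full span:
  θ_1 = -wx(x²-3Lx+3L²)/(6EI) = -19·(4/5)·((4/5)²-3·4·(4/5)+3·4²)/(6·200000) = -1159/2343750 rad
Load 2 — applied couple M₀=2 kN·m at a=12/5 m (b=L-a=8/5):
  θ_2 = M₀x/EI  [x≤a] = 2·(4/5)/200000 = 1/125000 rad
Load 3 — applied couple M₀=18 kN·m at a=3 m (b=L-a=1):
  θ_3 = M₀x/EI  [x≤a] = 18·(4/5)/200000 = 9/125000 rad
Load 4 — applied couple M₀=14 kN·m at a=4/3 m (b=L-a=8/3):
  θ_4 = M₀x/EI  [x≤a] = 14·(4/5)/200000 = 7/125000 rad
Superposition: θ = Σ θ_i = -3361/9375000 rad ≈ -0.000359 rad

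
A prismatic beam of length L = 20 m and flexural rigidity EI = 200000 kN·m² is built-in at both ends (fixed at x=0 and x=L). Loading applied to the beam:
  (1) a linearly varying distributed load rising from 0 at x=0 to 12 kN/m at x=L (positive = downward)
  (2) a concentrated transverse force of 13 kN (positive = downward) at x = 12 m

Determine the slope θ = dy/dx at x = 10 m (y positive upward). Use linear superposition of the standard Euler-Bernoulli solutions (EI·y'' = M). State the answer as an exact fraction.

θ(10) = -177/500000 rad

Load 1 — triangular load w₀=12 kN/m (0→w₀ over full span):
  θ_1 = -w₀(2x(L-x)(L-2x)(x+2L)+x²(L-x)²)/(120LEI) = -12·(2·10·(20-10)·(20-2·10)·(10+2·20)+10²·(20-10)²)/(120·20·200000) = -1/4000 rad
Load 2 — point force P=13 kN at a=12 m (b=L-a=8):
  θ_2 = -Pb²x(2aL-(3a+b)x)/(2L³EI)  [x≤a] = -13·8²·10·(2·12·20-(3·12+8)·10)/(2·20³·200000) = -13/125000 rad
Superposition: θ = Σ θ_i = -177/500000 rad ≈ -0.000354 rad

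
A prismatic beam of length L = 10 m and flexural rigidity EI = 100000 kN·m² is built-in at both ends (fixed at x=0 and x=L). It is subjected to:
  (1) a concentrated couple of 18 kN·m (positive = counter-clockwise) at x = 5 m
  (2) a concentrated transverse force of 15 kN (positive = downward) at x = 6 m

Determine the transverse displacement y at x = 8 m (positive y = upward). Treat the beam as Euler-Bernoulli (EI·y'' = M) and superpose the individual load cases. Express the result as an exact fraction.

y(8) = -621/2500000 m

Load 1 — applied couple M₀=18 kN·m at a=5 m (b=L-a=5):
  y_1 = (R_Ax³/6 - M_Ax²/2 - M₀(x-a)²/2)/EI  [x>a] with R_A=27/10, M_A=9/2 = ((27/10)·8³/6 - (9/2)·8²/2 - 18·(8-5)²/2)/100000 = 27/500000 m
Load 2 — point force P=15 kN at a=6 m (b=L-a=4):
  y_2 = -Pa²(L-x)²(3bL-(3b+a)(L-x))/(6L³EI)  [x>a] = -15·6²·(10-8)²·(3·4·10-(3·4+6)·(10-8))/(6·10³·100000) = -189/625000 m
Superposition: y = Σ y_i = -621/2500000 m ≈ -0.000248 m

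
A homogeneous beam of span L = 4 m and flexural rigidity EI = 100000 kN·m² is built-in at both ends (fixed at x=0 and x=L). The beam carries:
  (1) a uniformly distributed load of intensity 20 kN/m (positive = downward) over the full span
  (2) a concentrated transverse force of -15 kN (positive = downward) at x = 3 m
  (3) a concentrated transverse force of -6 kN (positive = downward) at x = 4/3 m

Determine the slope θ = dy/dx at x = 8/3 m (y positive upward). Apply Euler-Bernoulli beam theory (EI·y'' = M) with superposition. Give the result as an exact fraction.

θ(8/3) = 197/3240000 rad

Load 1 — uniform load w=20 kN/m over full span:
  θ_1 = -wx(L-x)(L-2x)/(12EI) = -20·(8/3)·(4-(8/3))·(4-2·(8/3))/(12·100000) = 4/50625 rad
Load 2 — point force P=-15 kN at a=3 m (b=L-a=1):
  θ_2 = -Pb²x(2aL-(3a+b)x)/(2L³EI)  [x≤a] = -(-15)·1²·(8/3)·(2·3·4-(3·3+1)·(8/3))/(2·4³·100000) = -1/120000 rad
Load 3 — point force P=-6 kN at a=4/3 m (b=L-a=8/3):
  θ_3 = Pa²(L-x)(2bL-(3b+a)(L-x))/(2L³EI)  [x>a] = (-6)·(4/3)²·(4-(8/3))·(2·(8/3)·4-(3·(8/3)+(4/3))·(4-(8/3)))/(2·4³·100000) = -1/101250 rad
Superposition: θ = Σ θ_i = 197/3240000 rad ≈ 0.000061 rad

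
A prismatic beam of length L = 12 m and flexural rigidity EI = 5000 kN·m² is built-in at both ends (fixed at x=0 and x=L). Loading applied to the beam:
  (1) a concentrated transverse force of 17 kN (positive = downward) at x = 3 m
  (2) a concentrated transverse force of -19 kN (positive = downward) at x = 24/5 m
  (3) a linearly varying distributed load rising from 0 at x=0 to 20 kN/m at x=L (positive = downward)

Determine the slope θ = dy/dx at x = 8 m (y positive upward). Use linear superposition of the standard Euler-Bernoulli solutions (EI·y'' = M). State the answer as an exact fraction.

θ(8) = 92821/5625000 rad

Load 1 — point force P=17 kN at a=3 m (b=L-a=9):
  θ_1 = Pa²(L-x)(2bL-(3b+a)(L-x))/(2L³EI)  [x>a] = 17·3²·(12-8)·(2·9·12-(3·9+3)·(12-8))/(2·12³·5000) = 17/5000 rad
Load 2 — point force P=-19 kN at a=24/5 m (b=L-a=36/5):
  θ_2 = Pa²(L-x)(2bL-(3b+a)(L-x))/(2L³EI)  [x>a] = (-19)·(24/5)²·(12-8)·(2·(36/5)·12-(3·(36/5)+(24/5))·(12-8))/(2·12³·5000) = -532/78125 rad
Load 3 — triangular load w₀=20 kN/m (0→w₀ over full span):
  θ_3 = -w₀(2x(L-x)(L-2x)(x+2L)+x²(L-x)²)/(120LEI) = -20·(2·8·(12-8)·(12-2·8)·(8+2·12)+8²·(12-8)²)/(120·12·5000) = 112/5625 rad
Superposition: θ = Σ θ_i = 92821/5625000 rad ≈ 0.016502 rad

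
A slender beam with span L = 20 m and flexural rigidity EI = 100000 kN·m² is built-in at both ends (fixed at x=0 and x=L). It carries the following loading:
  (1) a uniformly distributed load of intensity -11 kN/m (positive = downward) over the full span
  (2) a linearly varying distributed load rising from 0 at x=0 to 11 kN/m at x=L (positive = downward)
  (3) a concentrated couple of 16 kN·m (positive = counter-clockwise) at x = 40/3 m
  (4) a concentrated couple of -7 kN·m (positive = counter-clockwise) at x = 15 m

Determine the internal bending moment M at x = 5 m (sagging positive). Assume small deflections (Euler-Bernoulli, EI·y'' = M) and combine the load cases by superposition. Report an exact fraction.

M(5) = -3719/96 kN·m

Load 1 — uniform load w=-11 kN/m over full span:
  M_1 = wLx/2 - wL²/12 - wx²/2 = (-11)·20·5/2 - (-11)·20²/12 - (-11)·5²/2 = -275/6 kN·m
Load 2 — triangular load w₀=11 kN/m (0→w₀ over full span):
  M_2 = 3w₀Lx/20 - w₀L²/30 - w₀x³/(6L) = 3·11·20·5/20 - 11·20²/30 - 11·5³/(6·20) = 55/8 kN·m
Load 3 — applied couple M₀=16 kN·m at a=40/3 m (b=L-a=20/3):
  M_3 = R_Ax - M_A  [x≤a] with R_A=16/15, M_A=16/3 = (16/15)·5 - (16/3) = 0 kN·m
Load 4 — applied couple M₀=-7 kN·m at a=15 m (b=L-a=5):
  M_4 = R_Ax - M_A  [x≤a] with R_A=-63/160, M_A=-35/16 = (-63/160)·5 - (-35/16) = 7/32 kN·m
Superposition: M = Σ M_i = -3719/96 kN·m ≈ -38.739583 kN·m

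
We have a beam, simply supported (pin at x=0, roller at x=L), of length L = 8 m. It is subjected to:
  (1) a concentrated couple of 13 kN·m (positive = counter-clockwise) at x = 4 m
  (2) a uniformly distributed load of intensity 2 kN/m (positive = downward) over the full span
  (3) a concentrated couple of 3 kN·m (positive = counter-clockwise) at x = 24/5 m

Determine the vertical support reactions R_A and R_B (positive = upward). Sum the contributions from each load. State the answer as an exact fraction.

R_A = 10 kN, R_B = 6 kN

Load 1 — applied couple M₀=13 kN·m at a=4 m (b=L-a=4):
  R_A = M₀/L = 13/8 kN
  R_B = -M₀/L = -13/8 kN
Load 2 — uniform load w=2 kN/m over full span:
  R_A = wL/2 = 2·8/2 = 8 kN
  R_B = wL/2 = 2·8/2 = 8 kN
Load 3 — applied couple M₀=3 kN·m at a=24/5 m (b=L-a=16/5):
  R_A = M₀/L = 3/8 kN
  R_B = -M₀/L = -3/8 kN
Superposition: R_A = 10 kN, R_B = 6 kN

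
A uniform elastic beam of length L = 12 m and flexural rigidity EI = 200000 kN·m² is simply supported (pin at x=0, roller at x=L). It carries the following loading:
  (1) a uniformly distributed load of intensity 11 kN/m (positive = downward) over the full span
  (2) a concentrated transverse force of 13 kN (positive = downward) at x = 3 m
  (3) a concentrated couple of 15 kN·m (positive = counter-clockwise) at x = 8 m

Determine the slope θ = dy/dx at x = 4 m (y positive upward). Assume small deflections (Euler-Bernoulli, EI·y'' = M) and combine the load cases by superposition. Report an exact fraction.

θ(4) = -10133/4800000 rad

Load 1 — uniform load w=11 kN/m over full span:
  θ_1 = -w(L³-6Lx²+4x³)/(24EI) = -11·(12³-6·12·4²+4·4³)/(24·200000) = -143/75000 rad
Load 2 — point force P=13 kN at a=3 m (b=L-a=9):
  θ_2 = -Pa(2L²-6Lx+3x²+a²)/(6LEI)  [x>a] = -13·3·(2·12²-6·12·4+3·4²+3²)/(6·12·200000) = -247/1600000 rad
Load 3 — applied couple M₀=15 kN·m at a=8 m (b=L-a=4):
  θ_3 = (M₀x²/(2L)+C₁)/EI  [x≤a] with C₁=M₀(3b²-L²)/(6L)=-20 = (15·4²/(2·12)+(-20))/200000 = -1/20000 rad
Superposition: θ = Σ θ_i = -10133/4800000 rad ≈ -0.002111 rad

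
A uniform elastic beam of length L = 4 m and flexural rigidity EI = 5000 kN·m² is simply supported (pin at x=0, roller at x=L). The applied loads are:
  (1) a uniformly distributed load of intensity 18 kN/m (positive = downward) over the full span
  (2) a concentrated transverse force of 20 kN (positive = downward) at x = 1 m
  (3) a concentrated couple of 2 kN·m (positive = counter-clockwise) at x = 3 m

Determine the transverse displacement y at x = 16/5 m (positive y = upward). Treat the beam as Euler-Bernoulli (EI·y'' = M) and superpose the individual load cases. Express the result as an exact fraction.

y(16/5) = -86221/9375000 m

Load 1 — uniform load w=18 kN/m over full span:
  y_1 = -wx(L³-2Lx²+x³)/(24EI) = -18·(16/5)·(4³-2·4·(16/5)²+(16/5)³)/(24·5000) = -2784/390625 m
Load 2 — point force P=20 kN at a=1 m (b=L-a=3):
  y_2 = -Pa(L-x)(2Lx-a²-x²)/(6LEI)  [x>a] = -20·1·(4-(16/5))·(2·4·(16/5)-1²-(16/5)²)/(6·4·5000) = -359/187500 m
Load 3 — applied couple M₀=2 kN·m at a=3 m (b=L-a=1):
  y_3 = (M₀x³/(6L)-M₀(x-a)²/2+C₁x)/EI  [x>a] with C₁=M₀(3b²-L²)/(6L)=-13/12 = (2·(16/5)³/(6·4)-2·((16/5)-3)²/2+(-13/12)·(16/5))/5000 = -97/625000 m
Superposition: y = Σ y_i = -86221/9375000 m ≈ -0.009197 m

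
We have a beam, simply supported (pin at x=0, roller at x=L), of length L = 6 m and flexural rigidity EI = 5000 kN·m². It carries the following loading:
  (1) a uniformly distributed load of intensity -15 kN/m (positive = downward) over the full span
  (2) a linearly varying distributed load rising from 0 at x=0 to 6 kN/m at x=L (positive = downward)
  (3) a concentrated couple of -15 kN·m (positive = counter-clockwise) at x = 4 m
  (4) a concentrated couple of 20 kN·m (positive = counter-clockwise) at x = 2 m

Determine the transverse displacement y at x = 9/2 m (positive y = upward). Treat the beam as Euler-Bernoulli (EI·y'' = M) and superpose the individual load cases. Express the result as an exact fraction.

Load 1 — uniform load w=-15 kN/m over full span:
  y_1 = -wx(L³-2Lx²+x³)/(24EI) = -(-15)·(9/2)·(6³-2·6·(9/2)²+(9/2)³)/(24·5000) = 4617/128000 m
Load 2 — triangular load w₀=6 kN/m (0→w₀ over full span):
  y_2 = -w₀x(7L⁴-10L²x²+3x⁴)/(360LEI) = -6·(9/2)·(7·6⁴-10·6²·(9/2)²+3·(9/2)⁴)/(360·6·5000) = -9639/1280000 m
Load 3 — applied couple M₀=-15 kN·m at a=4 m (b=L-a=2):
  y_3 = (M₀x³/(6L)-M₀(x-a)²/2+C₁x)/EI  [x>a] with C₁=M₀(3b²-L²)/(6L)=10 = ((-15)·(9/2)³/(6·6)-(-15)·((9/2)-4)²/2+10·(9/2))/5000 = 57/32000 m
Load 4 — applied couple M₀=20 kN·m at a=2 m (b=L-a=4):
  y_4 = (M₀x³/(6L)-M₀(x-a)²/2+C₁x)/EI  [x>a] with C₁=M₀(3b²-L²)/(6L)=20/3 = (20·(9/2)³/(6·6)-20·((9/2)-2)²/2+(20/3)·(9/2))/5000 = 29/8000 m
Superposition: y = Σ y_i = 43451/1280000 m ≈ 0.033946 m

y(9/2) = 43451/1280000 m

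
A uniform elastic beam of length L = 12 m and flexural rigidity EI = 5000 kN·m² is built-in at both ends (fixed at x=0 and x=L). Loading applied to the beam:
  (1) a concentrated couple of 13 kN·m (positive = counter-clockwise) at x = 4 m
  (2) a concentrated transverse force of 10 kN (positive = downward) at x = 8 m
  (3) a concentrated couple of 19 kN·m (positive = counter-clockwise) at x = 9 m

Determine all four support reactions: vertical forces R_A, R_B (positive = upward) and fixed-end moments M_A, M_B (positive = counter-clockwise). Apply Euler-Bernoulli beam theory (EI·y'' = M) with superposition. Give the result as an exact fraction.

Load 1 — applied couple M₀=13 kN·m at a=4 m (b=L-a=8):
  R_A = 6M₀ab/L³ = 6·13·4·8/12³ = 13/9 kN
  M_A = M₀b(2a-b)/L² = 13·8·(2·4-8)/12² = 0 kN·m
  R_B = -6M₀ab/L³ = -6·13·4·8/12³ = -13/9 kN
  M_B = M₀a(2b-a)/L² = 13·4·(2·8-4)/12² = 13/3 kN·m
Load 2 — point force P=10 kN at a=8 m (b=L-a=4):
  R_A = Pb²(3a+b)/L³ = 10·4²·(3·8+4)/12³ = 70/27 kN
  M_A = Pab²/L² = 10·8·4²/12² = 80/9 kN·m
  R_B = Pa²(a+3b)/L³ = 10·8²·(8+3·4)/12³ = 200/27 kN
  M_B = -Pa²b/L² = -10·8²·4/12² = -160/9 kN·m
Load 3 — applied couple M₀=19 kN·m at a=9 m (b=L-a=3):
  R_A = 6M₀ab/L³ = 6·19·9·3/12³ = 57/32 kN
  M_A = M₀b(2a-b)/L² = 19·3·(2·9-3)/12² = 95/16 kN·m
  R_B = -6M₀ab/L³ = -6·19·9·3/12³ = -57/32 kN
  M_B = M₀a(2b-a)/L² = 19·9·(2·3-9)/12² = -57/16 kN·m
Superposition: R_A = 5027/864 kN, M_A = 2135/144 kN·m, R_B = 3613/864 kN, M_B = -2449/144 kN·m

R_A = 5027/864 kN, M_A = 2135/144 kN·m, R_B = 3613/864 kN, M_B = -2449/144 kN·m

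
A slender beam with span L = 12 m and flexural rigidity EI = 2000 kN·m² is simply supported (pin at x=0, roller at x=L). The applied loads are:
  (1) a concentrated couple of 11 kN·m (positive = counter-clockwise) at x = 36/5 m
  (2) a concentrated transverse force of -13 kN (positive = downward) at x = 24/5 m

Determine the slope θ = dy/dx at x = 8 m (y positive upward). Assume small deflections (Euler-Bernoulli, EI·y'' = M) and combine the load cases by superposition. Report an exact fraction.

Load 1 — applied couple M₀=11 kN·m at a=36/5 m (b=L-a=24/5):
  θ_1 = (M₀x²/(2L)-M₀(x-a)+C₁)/EI  [x>a] with C₁=M₀(3b²-L²)/(6L)=-286/25 = (11·8²/(2·12)-11·(8-(36/5))+(-286/25))/2000 = 341/75000 rad
Load 2 — point force P=-13 kN at a=24/5 m (b=L-a=36/5):
  θ_2 = -Pa(2L²-6Lx+3x²+a²)/(6LEI)  [x>a] = -(-13)·(24/5)·(2·12²-6·12·8+3·8²+(24/5)²)/(6·12·2000) = -494/15625 rad
Superposition: θ = Σ θ_i = -10151/375000 rad ≈ -0.027069 rad

θ(8) = -10151/375000 rad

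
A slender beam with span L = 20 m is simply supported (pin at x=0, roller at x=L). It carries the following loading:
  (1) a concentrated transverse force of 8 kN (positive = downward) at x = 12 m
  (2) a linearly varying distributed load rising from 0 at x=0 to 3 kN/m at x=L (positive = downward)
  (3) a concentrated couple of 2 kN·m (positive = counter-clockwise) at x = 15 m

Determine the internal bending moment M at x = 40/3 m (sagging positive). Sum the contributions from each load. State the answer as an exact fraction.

Load 1 — point force P=8 kN at a=12 m (b=L-a=8):
  M_1 = Pa(L-x)/L  [x>a] = 8·12·(20-(40/3))/20 = 32 kN·m
Load 2 — triangular load w₀=3 kN/m (0→w₀ over full span):
  M_2 = w₀Lx/6 - w₀x³/(6L) = 3·20·(40/3)/6 - 3·(40/3)³/(6·20) = 2000/27 kN·m
Load 3 — applied couple M₀=2 kN·m at a=15 m (b=L-a=5):
  M_3 = M₀x/L  [x≤a] = 2·(40/3)/20 = 4/3 kN·m
Superposition: M = Σ M_i = 2900/27 kN·m ≈ 107.407407 kN·m

M(40/3) = 2900/27 kN·m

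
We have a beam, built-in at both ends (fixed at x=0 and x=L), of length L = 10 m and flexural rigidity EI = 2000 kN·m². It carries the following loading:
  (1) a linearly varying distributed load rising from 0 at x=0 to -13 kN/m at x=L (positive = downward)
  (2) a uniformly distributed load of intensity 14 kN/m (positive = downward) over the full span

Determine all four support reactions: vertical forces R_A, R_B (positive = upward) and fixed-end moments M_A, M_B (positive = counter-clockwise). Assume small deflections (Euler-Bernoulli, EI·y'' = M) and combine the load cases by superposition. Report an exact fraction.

Load 1 — triangular load w₀=-13 kN/m (0→w₀ over full span):
  R_A = 3w₀L/20 = 3·(-13)·10/20 = -39/2 kN
  M_A = w₀L²/30 = (-13)·10²/30 = -130/3 kN·m
  R_B = 7w₀L/20 = 7·(-13)·10/20 = -91/2 kN
  M_B = -w₀L²/20 = -(-13)·10²/20 = 65 kN·m
Load 2 — uniform load w=14 kN/m over full span:
  R_A = wL/2 = 14·10/2 = 70 kN
  M_A = wL²/12 = 14·10²/12 = 350/3 kN·m
  R_B = wL/2 = 14·10/2 = 70 kN
  M_B = -wL²/12 = -14·10²/12 = -350/3 kN·m
Superposition: R_A = 101/2 kN, M_A = 220/3 kN·m, R_B = 49/2 kN, M_B = -155/3 kN·m

R_A = 101/2 kN, M_A = 220/3 kN·m, R_B = 49/2 kN, M_B = -155/3 kN·m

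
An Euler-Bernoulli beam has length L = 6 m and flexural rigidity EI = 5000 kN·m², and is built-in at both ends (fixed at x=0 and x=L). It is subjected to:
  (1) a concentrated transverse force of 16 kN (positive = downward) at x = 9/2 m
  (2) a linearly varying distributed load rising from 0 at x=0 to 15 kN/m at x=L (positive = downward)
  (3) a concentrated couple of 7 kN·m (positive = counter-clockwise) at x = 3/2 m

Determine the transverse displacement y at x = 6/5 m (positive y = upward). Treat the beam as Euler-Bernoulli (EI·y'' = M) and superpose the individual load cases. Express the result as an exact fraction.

Load 1 — point force P=16 kN at a=9/2 m (b=L-a=3/2):
  y_1 = -Pb²x²(3aL-(3a+b)x)/(6L³EI)  [x≤a] = -16·(3/2)²·(6/5)²·(3·(9/2)·6-(3·(9/2)+(3/2))·(6/5))/(6·6³·5000) = -63/125000 m
Load 2 — triangular load w₀=15 kN/m (0→w₀ over full span):
  y_2 = -w₀x²(L-x)²(x+2L)/(120LEI) = -15·(6/5)²·(6-(6/5))²·((6/5)+2·6)/(120·6·5000) = -3564/1953125 m
Load 3 — applied couple M₀=7 kN·m at a=3/2 m (b=L-a=9/2):
  y_3 = (R_Ax³/6 - M_Ax²/2)/EI  [x≤a] with R_A=21/16, M_A=-21/16 = ((21/16)·(6/5)³/6 - (-21/16)·(6/5)²/2)/5000 = 1323/5000000 m
Superposition: y = Σ y_i = -258021/125000000 m ≈ -0.002064 m

y(6/5) = -258021/125000000 m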